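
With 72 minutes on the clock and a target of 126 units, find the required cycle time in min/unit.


Formula: CT = Available Time / Number of Units
CT = 72 min / 126 units
CT = 0.57 min/unit

0.57 min/unit


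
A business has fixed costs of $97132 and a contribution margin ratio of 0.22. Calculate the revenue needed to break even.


Formula: BER = Fixed Costs / Contribution Margin Ratio
BER = $97132 / 0.22
BER = $441509.09 (to the nearest cent)

$441509.09


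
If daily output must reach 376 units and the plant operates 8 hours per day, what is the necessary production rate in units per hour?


Formula: Production Rate = Daily Demand / Available Hours
Rate = 376 units/day / 8 hours/day
Rate = 47.0 units/hour

47.0 units/hour


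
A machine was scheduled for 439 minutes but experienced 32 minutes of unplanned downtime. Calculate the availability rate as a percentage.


Formula: Availability = (Planned Time - Downtime) / Planned Time * 100
Uptime = 439 - 32 = 407 min
Availability = 407 / 439 * 100 = 92.7%

92.7%


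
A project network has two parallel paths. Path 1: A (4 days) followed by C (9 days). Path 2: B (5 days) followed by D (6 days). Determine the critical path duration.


Path 1 = 4 + 9 = 13 days
Path 2 = 5 + 6 = 11 days
Duration = max(13, 11) = 13 days

13 days


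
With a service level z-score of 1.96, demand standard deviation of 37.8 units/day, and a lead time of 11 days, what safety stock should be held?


Formula: SS = z * sigma_d * sqrt(LT)
sqrt(LT) = sqrt(11) = 3.3166
SS = 1.96 * 37.8 * 3.3166
SS = 245.7 units

245.7 units


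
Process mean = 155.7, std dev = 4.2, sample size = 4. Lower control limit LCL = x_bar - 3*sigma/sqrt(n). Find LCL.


LCL = 155.7 - 3 * 4.2 / sqrt(4)

149.4


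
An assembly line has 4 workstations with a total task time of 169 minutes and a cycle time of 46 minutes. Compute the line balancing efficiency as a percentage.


Formula: Efficiency = Sum of Task Times / (N_stations * CT) * 100
Total station capacity = 4 stations * 46 min = 184 min
Efficiency = 169 / 184 * 100 = 91.8%

91.8%


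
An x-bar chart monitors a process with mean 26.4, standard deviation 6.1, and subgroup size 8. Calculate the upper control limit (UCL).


UCL = 26.4 + 3 * 6.1 / sqrt(8)

32.87


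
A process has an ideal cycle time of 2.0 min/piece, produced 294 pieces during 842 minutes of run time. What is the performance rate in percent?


Formula: Performance = (Ideal CT * Total Count) / Run Time * 100
Ideal output time = 2.0 * 294 = 588.0 min
Performance = 588.0 / 842 * 100 = 69.8%

69.8%


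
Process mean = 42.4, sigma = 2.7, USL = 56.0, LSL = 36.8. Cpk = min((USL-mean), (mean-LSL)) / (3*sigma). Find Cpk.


Cpu = (56.0 - 42.4) / (3 * 2.7) = 1.68
Cpl = (42.4 - 36.8) / (3 * 2.7) = 0.69
Cpk = min(1.68, 0.69) = 0.69

0.69


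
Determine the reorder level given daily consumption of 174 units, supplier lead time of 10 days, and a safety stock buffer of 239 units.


Formula: ROP = (Daily Demand * Lead Time) + Safety Stock
Demand during lead time = 174 * 10 = 1740 units
ROP = 1740 + 239 = 1979 units

1979 units


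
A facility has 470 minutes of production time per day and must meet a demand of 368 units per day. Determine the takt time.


Formula: Takt Time = Available Production Time / Customer Demand
Takt = 470 min/day / 368 units/day
Takt = 1.28 min/unit

1.28 min/unit


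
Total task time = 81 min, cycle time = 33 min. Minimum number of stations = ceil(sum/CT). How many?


Formula: N_min = ceil(Sum of Task Times / Cycle Time)
N_min = ceil(81 min / 33 min) = ceil(2.4545)
N_min = 3 stations

3


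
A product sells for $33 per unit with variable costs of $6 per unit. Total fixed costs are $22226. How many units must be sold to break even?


Formula: BEQ = Fixed Costs / (Price - Variable Cost)
Contribution margin = $33 - $6 = $27/unit
BEQ = ceil($22226 / $27/unit) = ceil(823.19) = 824 units

824 units


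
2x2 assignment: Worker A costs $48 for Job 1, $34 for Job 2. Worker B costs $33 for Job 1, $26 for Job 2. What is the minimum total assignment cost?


Option 1: A->1 + B->2 = $48 + $26 = $74
Option 2: A->2 + B->1 = $34 + $33 = $67
Min cost = min($74, $67) = $67

$67


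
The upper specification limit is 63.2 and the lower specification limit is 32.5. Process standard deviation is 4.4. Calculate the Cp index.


Cp = (63.2 - 32.5) / (6 * 4.4)

1.16


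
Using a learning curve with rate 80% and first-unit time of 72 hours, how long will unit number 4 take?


Formula: T_n = T_1 * (learning_rate)^(log2(n)) where learning_rate = rate/100
Doublings = log2(4) = 2
T_n = 72 * 0.8^2
T_n = 72 * 0.64 = 46.1 hours

46.1 hours


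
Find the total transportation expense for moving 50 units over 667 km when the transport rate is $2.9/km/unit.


TC = dist * cost * units = 667 * 2.9 * 50 = $96715.00

$96715.00


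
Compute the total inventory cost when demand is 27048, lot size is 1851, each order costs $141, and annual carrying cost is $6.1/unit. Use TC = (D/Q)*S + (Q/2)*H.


TC = 27048/1851 * 141 + 1851/2 * 6.1

$7705.93


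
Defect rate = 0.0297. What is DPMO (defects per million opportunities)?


DPMO = defect_rate * 1000000 = 0.0297 * 1000000

29700


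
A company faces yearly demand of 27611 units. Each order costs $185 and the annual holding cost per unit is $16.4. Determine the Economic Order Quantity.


Formula: EOQ = sqrt(2 * D * S / H)
Numerator: 2 * 27611 * 185 = 10216070
2DS/H = 10216070 / 16.4 = 622931.1
EOQ = sqrt(622931.1) = 789.3 units

789.3 units


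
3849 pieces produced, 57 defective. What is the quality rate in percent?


Formula: Quality Rate = Good Pieces / Total Pieces * 100
Good pieces = 3849 - 57 = 3792
QR = 3792 / 3849 * 100 = 98.5%

98.5%


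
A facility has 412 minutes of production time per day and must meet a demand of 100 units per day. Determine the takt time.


Formula: Takt Time = Available Production Time / Customer Demand
Takt = 412 min/day / 100 units/day
Takt = 4.12 min/unit

4.12 min/unit


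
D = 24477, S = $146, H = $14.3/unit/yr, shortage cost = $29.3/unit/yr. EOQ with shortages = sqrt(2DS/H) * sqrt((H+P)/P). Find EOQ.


Formula: EOQ* = sqrt(2DS/H) * sqrt((H+P)/P)
Base EOQ = sqrt(2*24477*146/14.3) = 706.97 units
Correction = sqrt((14.3+29.3)/29.3) = 1.21986
EOQ* = 706.97 * 1.21986 = 862.4 units

862.4 units


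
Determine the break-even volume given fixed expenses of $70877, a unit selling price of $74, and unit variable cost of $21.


Formula: BEQ = Fixed Costs / (Price - Variable Cost)
Contribution margin = $74 - $21 = $53/unit
BEQ = ceil($70877 / $53/unit) = ceil(1337.3) = 1338 units

1338 units


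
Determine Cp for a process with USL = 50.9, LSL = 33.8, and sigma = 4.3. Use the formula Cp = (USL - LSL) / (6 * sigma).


Cp = (50.9 - 33.8) / (6 * 4.3)

0.66


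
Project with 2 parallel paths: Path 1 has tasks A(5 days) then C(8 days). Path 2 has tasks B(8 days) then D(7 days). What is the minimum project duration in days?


Path 1 = 5 + 8 = 13 days
Path 2 = 8 + 7 = 15 days
Duration = max(13, 15) = 15 days

15 days


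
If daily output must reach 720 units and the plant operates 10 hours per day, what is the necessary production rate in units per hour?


Formula: Production Rate = Daily Demand / Available Hours
Rate = 720 units/day / 10 hours/day
Rate = 72.0 units/hour

72.0 units/hour


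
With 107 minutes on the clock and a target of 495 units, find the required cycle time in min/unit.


Formula: CT = Available Time / Number of Units
CT = 107 min / 495 units
CT = 0.22 min/unit

0.22 min/unit


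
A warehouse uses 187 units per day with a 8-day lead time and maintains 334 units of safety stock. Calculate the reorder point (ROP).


Formula: ROP = (Daily Demand * Lead Time) + Safety Stock
Demand during lead time = 187 * 8 = 1496 units
ROP = 1496 + 334 = 1830 units

1830 units


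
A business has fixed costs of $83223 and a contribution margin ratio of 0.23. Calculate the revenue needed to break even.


Formula: BER = Fixed Costs / Contribution Margin Ratio
BER = $83223 / 0.23
BER = $361839.13 (to the nearest cent)

$361839.13


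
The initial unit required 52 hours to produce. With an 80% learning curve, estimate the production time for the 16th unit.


Formula: T_n = T_1 * (learning_rate)^(log2(n)) where learning_rate = rate/100
Doublings = log2(16) = 4
T_n = 52 * 0.8^4
T_n = 52 * 0.4096 = 21.3 hours

21.3 hours


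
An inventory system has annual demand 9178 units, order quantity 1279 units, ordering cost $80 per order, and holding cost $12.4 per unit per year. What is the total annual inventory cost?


TC = 9178/1279 * 80 + 1279/2 * 12.4

$8503.87


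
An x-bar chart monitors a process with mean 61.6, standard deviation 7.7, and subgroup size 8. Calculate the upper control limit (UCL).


UCL = 61.6 + 3 * 7.7 / sqrt(8)

69.77


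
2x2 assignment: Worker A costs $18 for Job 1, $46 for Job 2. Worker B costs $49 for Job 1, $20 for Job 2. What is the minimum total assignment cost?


Option 1: A->1 + B->2 = $18 + $20 = $38
Option 2: A->2 + B->1 = $46 + $49 = $95
Min cost = min($38, $95) = $38

$38


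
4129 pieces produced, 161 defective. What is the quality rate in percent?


Formula: Quality Rate = Good Pieces / Total Pieces * 100
Good pieces = 4129 - 161 = 3968
QR = 3968 / 4129 * 100 = 96.1%

96.1%


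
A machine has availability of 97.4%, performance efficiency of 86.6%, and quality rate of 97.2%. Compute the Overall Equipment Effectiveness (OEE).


Formula: OEE = Availability * Performance * Quality / 10000
A * P = 97.4% * 86.6% / 100 = 84.35%
OEE = 84.35% * 97.2% / 100 = 82.0%

82.0%


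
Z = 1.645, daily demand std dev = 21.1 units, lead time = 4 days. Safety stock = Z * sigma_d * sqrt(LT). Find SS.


Formula: SS = z * sigma_d * sqrt(LT)
sqrt(LT) = sqrt(4) = 2.0
SS = 1.645 * 21.1 * 2.0
SS = 69.4 units

69.4 units


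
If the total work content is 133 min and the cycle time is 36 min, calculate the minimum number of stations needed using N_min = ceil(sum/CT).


Formula: N_min = ceil(Sum of Task Times / Cycle Time)
N_min = ceil(133 min / 36 min) = ceil(3.6944)
N_min = 4 stations

4


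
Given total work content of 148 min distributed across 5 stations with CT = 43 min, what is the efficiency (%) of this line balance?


Formula: Efficiency = Sum of Task Times / (N_stations * CT) * 100
Total station capacity = 5 stations * 43 min = 215 min
Efficiency = 148 / 215 * 100 = 68.8%

68.8%


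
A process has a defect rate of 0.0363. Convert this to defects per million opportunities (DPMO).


DPMO = defect_rate * 1000000 = 0.0363 * 1000000

36300


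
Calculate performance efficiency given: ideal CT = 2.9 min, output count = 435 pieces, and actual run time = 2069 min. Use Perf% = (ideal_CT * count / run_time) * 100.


Formula: Performance = (Ideal CT * Total Count) / Run Time * 100
Ideal output time = 2.9 * 435 = 1261.5 min
Performance = 1261.5 / 2069 * 100 = 61.0%

61.0%


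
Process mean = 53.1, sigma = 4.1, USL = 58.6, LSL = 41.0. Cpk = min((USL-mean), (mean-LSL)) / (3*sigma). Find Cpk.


Cpu = (58.6 - 53.1) / (3 * 4.1) = 0.45
Cpl = (53.1 - 41.0) / (3 * 4.1) = 0.98
Cpk = min(0.45, 0.98) = 0.45

0.45


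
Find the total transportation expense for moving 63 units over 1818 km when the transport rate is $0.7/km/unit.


TC = dist * cost * units = 1818 * 0.7 * 63 = $80173.80

$80173.80


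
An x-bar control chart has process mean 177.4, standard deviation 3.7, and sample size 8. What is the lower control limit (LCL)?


LCL = 177.4 - 3 * 3.7 / sqrt(8)

173.48


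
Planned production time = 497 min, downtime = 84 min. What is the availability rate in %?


Formula: Availability = (Planned Time - Downtime) / Planned Time * 100
Uptime = 497 - 84 = 413 min
Availability = 413 / 497 * 100 = 83.1%

83.1%


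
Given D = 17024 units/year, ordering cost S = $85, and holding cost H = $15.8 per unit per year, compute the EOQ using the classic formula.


Formula: EOQ = sqrt(2 * D * S / H)
Numerator: 2 * 17024 * 85 = 2894080
2DS/H = 2894080 / 15.8 = 183169.6
EOQ = sqrt(183169.6) = 428.0 units

428.0 units


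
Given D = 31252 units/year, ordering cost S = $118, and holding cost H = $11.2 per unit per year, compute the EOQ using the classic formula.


Formula: EOQ = sqrt(2 * D * S / H)
Numerator: 2 * 31252 * 118 = 7375472
2DS/H = 7375472 / 11.2 = 658524.3
EOQ = sqrt(658524.3) = 811.5 units

811.5 units


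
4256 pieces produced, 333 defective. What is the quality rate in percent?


Formula: Quality Rate = Good Pieces / Total Pieces * 100
Good pieces = 4256 - 333 = 3923
QR = 3923 / 4256 * 100 = 92.2%

92.2%


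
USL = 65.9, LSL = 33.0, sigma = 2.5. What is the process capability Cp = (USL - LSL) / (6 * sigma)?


Cp = (65.9 - 33.0) / (6 * 2.5)

2.19


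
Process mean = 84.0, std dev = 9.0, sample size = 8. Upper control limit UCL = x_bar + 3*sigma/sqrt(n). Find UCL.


UCL = 84.0 + 3 * 9.0 / sqrt(8)

93.55


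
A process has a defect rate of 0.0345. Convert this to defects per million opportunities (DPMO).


DPMO = defect_rate * 1000000 = 0.0345 * 1000000

34500


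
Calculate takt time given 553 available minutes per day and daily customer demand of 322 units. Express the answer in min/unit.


Formula: Takt Time = Available Production Time / Customer Demand
Takt = 553 min/day / 322 units/day
Takt = 1.72 min/unit

1.72 min/unit


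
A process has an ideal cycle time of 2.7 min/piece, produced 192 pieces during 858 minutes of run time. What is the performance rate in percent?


Formula: Performance = (Ideal CT * Total Count) / Run Time * 100
Ideal output time = 2.7 * 192 = 518.4 min
Performance = 518.4 / 858 * 100 = 60.4%

60.4%


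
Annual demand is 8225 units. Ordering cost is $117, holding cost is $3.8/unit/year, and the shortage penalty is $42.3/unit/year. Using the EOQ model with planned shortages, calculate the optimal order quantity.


Formula: EOQ* = sqrt(2DS/H) * sqrt((H+P)/P)
Base EOQ = sqrt(2*8225*117/3.8) = 711.68 units
Correction = sqrt((3.8+42.3)/42.3) = 1.04395
EOQ* = 711.68 * 1.04395 = 743.0 units

743.0 units


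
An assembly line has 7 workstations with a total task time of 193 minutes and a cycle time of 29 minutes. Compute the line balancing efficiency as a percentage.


Formula: Efficiency = Sum of Task Times / (N_stations * CT) * 100
Total station capacity = 7 stations * 29 min = 203 min
Efficiency = 193 / 203 * 100 = 95.1%

95.1%


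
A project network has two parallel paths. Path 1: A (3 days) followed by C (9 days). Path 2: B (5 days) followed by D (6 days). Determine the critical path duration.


Path 1 = 3 + 9 = 12 days
Path 2 = 5 + 6 = 11 days
Duration = max(12, 11) = 12 days

12 days


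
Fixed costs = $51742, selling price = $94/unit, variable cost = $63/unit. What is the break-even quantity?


Formula: BEQ = Fixed Costs / (Price - Variable Cost)
Contribution margin = $94 - $63 = $31/unit
BEQ = ceil($51742 / $31/unit) = ceil(1669.1) = 1670 units

1670 units


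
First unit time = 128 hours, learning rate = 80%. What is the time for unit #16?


Formula: T_n = T_1 * (learning_rate)^(log2(n)) where learning_rate = rate/100
Doublings = log2(16) = 4
T_n = 128 * 0.8^4
T_n = 128 * 0.4096 = 52.4 hours

52.4 hours


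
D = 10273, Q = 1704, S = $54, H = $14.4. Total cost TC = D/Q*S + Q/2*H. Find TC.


TC = 10273/1704 * 54 + 1704/2 * 14.4

$12594.35


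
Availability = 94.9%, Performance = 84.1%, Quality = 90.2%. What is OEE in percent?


Formula: OEE = Availability * Performance * Quality / 10000
A * P = 94.9% * 84.1% / 100 = 79.81%
OEE = 79.81% * 90.2% / 100 = 72.0%

72.0%


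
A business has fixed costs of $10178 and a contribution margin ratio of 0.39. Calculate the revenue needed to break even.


Formula: BER = Fixed Costs / Contribution Margin Ratio
BER = $10178 / 0.39
BER = $26097.44 (to the nearest cent)

$26097.44


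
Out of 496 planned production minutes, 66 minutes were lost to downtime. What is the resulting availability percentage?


Formula: Availability = (Planned Time - Downtime) / Planned Time * 100
Uptime = 496 - 66 = 430 min
Availability = 430 / 496 * 100 = 86.7%

86.7%


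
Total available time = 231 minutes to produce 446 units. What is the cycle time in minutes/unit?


Formula: CT = Available Time / Number of Units
CT = 231 min / 446 units
CT = 0.52 min/unit

0.52 min/unit


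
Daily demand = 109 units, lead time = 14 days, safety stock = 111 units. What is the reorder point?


Formula: ROP = (Daily Demand * Lead Time) + Safety Stock
Demand during lead time = 109 * 14 = 1526 units
ROP = 1526 + 111 = 1637 units

1637 units


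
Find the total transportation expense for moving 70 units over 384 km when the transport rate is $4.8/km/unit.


TC = dist * cost * units = 384 * 4.8 * 70 = $129024.00

$129024.00


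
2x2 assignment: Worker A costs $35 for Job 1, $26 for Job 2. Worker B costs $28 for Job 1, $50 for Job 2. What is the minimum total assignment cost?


Option 1: A->1 + B->2 = $35 + $50 = $85
Option 2: A->2 + B->1 = $26 + $28 = $54
Min cost = min($85, $54) = $54

$54


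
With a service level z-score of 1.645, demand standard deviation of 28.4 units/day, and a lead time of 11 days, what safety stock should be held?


Formula: SS = z * sigma_d * sqrt(LT)
sqrt(LT) = sqrt(11) = 3.3166
SS = 1.645 * 28.4 * 3.3166
SS = 154.9 units

154.9 units


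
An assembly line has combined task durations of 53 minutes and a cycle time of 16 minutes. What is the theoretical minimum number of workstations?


Formula: N_min = ceil(Sum of Task Times / Cycle Time)
N_min = ceil(53 min / 16 min) = ceil(3.3125)
N_min = 4 stations

4


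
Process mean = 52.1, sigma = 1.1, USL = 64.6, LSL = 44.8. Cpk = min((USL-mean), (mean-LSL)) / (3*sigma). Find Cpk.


Cpu = (64.6 - 52.1) / (3 * 1.1) = 3.79
Cpl = (52.1 - 44.8) / (3 * 1.1) = 2.21
Cpk = min(3.79, 2.21) = 2.21

2.21


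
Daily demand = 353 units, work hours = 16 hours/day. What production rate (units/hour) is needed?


Formula: Production Rate = Daily Demand / Available Hours
Rate = 353 units/day / 16 hours/day
Rate = 22.1 units/hour

22.1 units/hour


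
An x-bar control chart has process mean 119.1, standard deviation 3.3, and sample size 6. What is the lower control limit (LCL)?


LCL = 119.1 - 3 * 3.3 / sqrt(6)

115.06


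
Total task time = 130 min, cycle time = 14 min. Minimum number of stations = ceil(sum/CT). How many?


Formula: N_min = ceil(Sum of Task Times / Cycle Time)
N_min = ceil(130 min / 14 min) = ceil(9.2857)
N_min = 10 stations

10


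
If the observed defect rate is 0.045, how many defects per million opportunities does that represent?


DPMO = defect_rate * 1000000 = 0.045 * 1000000

45000


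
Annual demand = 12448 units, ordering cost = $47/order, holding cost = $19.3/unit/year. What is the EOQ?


Formula: EOQ = sqrt(2 * D * S / H)
Numerator: 2 * 12448 * 47 = 1170112
2DS/H = 1170112 / 19.3 = 60627.6
EOQ = sqrt(60627.6) = 246.2 units

246.2 units


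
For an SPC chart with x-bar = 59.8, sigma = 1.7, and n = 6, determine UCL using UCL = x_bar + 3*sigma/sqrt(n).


UCL = 59.8 + 3 * 1.7 / sqrt(6)

61.88


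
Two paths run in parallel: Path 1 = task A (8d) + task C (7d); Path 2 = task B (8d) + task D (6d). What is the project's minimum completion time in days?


Path 1 = 8 + 7 = 15 days
Path 2 = 8 + 6 = 14 days
Duration = max(15, 14) = 15 days

15 days


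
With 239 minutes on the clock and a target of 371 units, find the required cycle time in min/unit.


Formula: CT = Available Time / Number of Units
CT = 239 min / 371 units
CT = 0.64 min/unit

0.64 min/unit


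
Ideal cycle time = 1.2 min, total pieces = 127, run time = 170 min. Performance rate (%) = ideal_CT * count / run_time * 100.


Formula: Performance = (Ideal CT * Total Count) / Run Time * 100
Ideal output time = 1.2 * 127 = 152.4 min
Performance = 152.4 / 170 * 100 = 89.6%

89.6%


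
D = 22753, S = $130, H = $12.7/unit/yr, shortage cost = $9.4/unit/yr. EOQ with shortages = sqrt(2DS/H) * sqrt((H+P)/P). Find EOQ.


Formula: EOQ* = sqrt(2DS/H) * sqrt((H+P)/P)
Base EOQ = sqrt(2*22753*130/12.7) = 682.5 units
Correction = sqrt((12.7+9.4)/9.4) = 1.53332
EOQ* = 682.5 * 1.53332 = 1046.5 units

1046.5 units


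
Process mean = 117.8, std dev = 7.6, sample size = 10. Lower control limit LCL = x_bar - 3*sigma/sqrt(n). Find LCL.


LCL = 117.8 - 3 * 7.6 / sqrt(10)

110.59


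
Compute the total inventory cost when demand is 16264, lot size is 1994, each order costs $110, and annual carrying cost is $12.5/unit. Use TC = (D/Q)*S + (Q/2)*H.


TC = 16264/1994 * 110 + 1994/2 * 12.5

$13359.71


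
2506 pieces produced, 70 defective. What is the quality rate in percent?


Formula: Quality Rate = Good Pieces / Total Pieces * 100
Good pieces = 2506 - 70 = 2436
QR = 2436 / 2506 * 100 = 97.2%

97.2%


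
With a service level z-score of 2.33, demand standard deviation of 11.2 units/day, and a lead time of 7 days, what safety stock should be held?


Formula: SS = z * sigma_d * sqrt(LT)
sqrt(LT) = sqrt(7) = 2.6458
SS = 2.33 * 11.2 * 2.6458
SS = 69.0 units

69.0 units


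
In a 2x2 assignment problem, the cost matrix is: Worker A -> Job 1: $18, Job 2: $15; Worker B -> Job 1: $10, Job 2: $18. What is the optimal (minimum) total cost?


Option 1: A->1 + B->2 = $18 + $18 = $36
Option 2: A->2 + B->1 = $15 + $10 = $25
Min cost = min($36, $25) = $25

$25


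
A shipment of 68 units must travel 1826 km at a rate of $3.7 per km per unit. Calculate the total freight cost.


TC = dist * cost * units = 1826 * 3.7 * 68 = $459421.60

$459421.60


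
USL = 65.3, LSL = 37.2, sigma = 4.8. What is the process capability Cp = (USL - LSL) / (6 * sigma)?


Cp = (65.3 - 37.2) / (6 * 4.8)

0.98


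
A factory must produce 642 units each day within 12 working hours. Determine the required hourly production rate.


Formula: Production Rate = Daily Demand / Available Hours
Rate = 642 units/day / 12 hours/day
Rate = 53.5 units/hour

53.5 units/hour


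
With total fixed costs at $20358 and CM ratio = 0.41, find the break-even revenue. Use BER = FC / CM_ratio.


Formula: BER = Fixed Costs / Contribution Margin Ratio
BER = $20358 / 0.41
BER = $49653.66 (to the nearest cent)

$49653.66


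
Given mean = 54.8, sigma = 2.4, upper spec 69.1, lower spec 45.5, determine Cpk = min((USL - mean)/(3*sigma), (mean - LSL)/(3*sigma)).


Cpu = (69.1 - 54.8) / (3 * 2.4) = 1.99
Cpl = (54.8 - 45.5) / (3 * 2.4) = 1.29
Cpk = min(1.99, 1.29) = 1.29

1.29


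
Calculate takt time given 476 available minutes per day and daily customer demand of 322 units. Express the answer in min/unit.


Formula: Takt Time = Available Production Time / Customer Demand
Takt = 476 min/day / 322 units/day
Takt = 1.48 min/unit

1.48 min/unit


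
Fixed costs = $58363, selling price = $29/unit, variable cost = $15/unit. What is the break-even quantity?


Formula: BEQ = Fixed Costs / (Price - Variable Cost)
Contribution margin = $29 - $15 = $14/unit
BEQ = ceil($58363 / $14/unit) = ceil(4168.79) = 4169 units

4169 units


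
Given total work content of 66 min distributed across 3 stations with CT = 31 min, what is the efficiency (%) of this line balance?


Formula: Efficiency = Sum of Task Times / (N_stations * CT) * 100
Total station capacity = 3 stations * 31 min = 93 min
Efficiency = 66 / 93 * 100 = 71.0%

71.0%


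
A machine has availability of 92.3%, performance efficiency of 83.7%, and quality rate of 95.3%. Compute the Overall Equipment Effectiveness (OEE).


Formula: OEE = Availability * Performance * Quality / 10000
A * P = 92.3% * 83.7% / 100 = 77.26%
OEE = 77.26% * 95.3% / 100 = 73.6%

73.6%


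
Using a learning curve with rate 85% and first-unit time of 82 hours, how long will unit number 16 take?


Formula: T_n = T_1 * (learning_rate)^(log2(n)) where learning_rate = rate/100
Doublings = log2(16) = 4
T_n = 82 * 0.85^4
T_n = 82 * 0.522 = 42.8 hours

42.8 hours


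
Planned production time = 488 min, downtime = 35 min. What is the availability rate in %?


Formula: Availability = (Planned Time - Downtime) / Planned Time * 100
Uptime = 488 - 35 = 453 min
Availability = 453 / 488 * 100 = 92.8%

92.8%


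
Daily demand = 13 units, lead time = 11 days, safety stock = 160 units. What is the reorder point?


Formula: ROP = (Daily Demand * Lead Time) + Safety Stock
Demand during lead time = 13 * 11 = 143 units
ROP = 143 + 160 = 303 units

303 units


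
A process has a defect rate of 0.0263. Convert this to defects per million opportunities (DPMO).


DPMO = defect_rate * 1000000 = 0.0263 * 1000000

26300


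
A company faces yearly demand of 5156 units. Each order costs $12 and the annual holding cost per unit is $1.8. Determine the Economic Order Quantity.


Formula: EOQ = sqrt(2 * D * S / H)
Numerator: 2 * 5156 * 12 = 123744
2DS/H = 123744 / 1.8 = 68746.7
EOQ = sqrt(68746.7) = 262.2 units

262.2 units


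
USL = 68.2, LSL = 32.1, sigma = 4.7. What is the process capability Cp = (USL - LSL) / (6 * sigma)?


Cp = (68.2 - 32.1) / (6 * 4.7)

1.28


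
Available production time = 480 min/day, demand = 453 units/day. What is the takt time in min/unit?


Formula: Takt Time = Available Production Time / Customer Demand
Takt = 480 min/day / 453 units/day
Takt = 1.06 min/unit

1.06 min/unit


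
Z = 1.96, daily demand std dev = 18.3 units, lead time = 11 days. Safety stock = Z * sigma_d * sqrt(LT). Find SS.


Formula: SS = z * sigma_d * sqrt(LT)
sqrt(LT) = sqrt(11) = 3.3166
SS = 1.96 * 18.3 * 3.3166
SS = 119.0 units

119.0 units


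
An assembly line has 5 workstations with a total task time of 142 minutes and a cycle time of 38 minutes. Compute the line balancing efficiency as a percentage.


Formula: Efficiency = Sum of Task Times / (N_stations * CT) * 100
Total station capacity = 5 stations * 38 min = 190 min
Efficiency = 142 / 190 * 100 = 74.7%

74.7%


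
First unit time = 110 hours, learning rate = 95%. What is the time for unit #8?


Formula: T_n = T_1 * (learning_rate)^(log2(n)) where learning_rate = rate/100
Doublings = log2(8) = 3
T_n = 110 * 0.95^3
T_n = 110 * 0.8574 = 94.3 hours

94.3 hours


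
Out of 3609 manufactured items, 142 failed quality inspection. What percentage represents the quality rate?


Formula: Quality Rate = Good Pieces / Total Pieces * 100
Good pieces = 3609 - 142 = 3467
QR = 3467 / 3609 * 100 = 96.1%

96.1%


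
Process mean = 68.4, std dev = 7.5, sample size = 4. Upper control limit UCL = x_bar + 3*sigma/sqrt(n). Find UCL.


UCL = 68.4 + 3 * 7.5 / sqrt(4)

79.65


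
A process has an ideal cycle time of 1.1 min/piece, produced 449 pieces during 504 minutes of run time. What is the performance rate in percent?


Formula: Performance = (Ideal CT * Total Count) / Run Time * 100
Ideal output time = 1.1 * 449 = 493.9 min
Performance = 493.9 / 504 * 100 = 98.0%

98.0%


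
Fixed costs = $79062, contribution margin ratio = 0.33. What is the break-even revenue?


Formula: BER = Fixed Costs / Contribution Margin Ratio
BER = $79062 / 0.33
BER = $239581.82 (to the nearest cent)

$239581.82


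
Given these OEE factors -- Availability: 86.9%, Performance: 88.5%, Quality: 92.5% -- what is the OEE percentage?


Formula: OEE = Availability * Performance * Quality / 10000
A * P = 86.9% * 88.5% / 100 = 76.91%
OEE = 76.91% * 92.5% / 100 = 71.1%

71.1%


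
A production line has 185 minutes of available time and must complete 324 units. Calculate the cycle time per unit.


Formula: CT = Available Time / Number of Units
CT = 185 min / 324 units
CT = 0.57 min/unit

0.57 min/unit


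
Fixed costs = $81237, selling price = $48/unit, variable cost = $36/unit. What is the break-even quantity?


Formula: BEQ = Fixed Costs / (Price - Variable Cost)
Contribution margin = $48 - $36 = $12/unit
BEQ = ceil($81237 / $12/unit) = ceil(6769.75) = 6770 units

6770 units


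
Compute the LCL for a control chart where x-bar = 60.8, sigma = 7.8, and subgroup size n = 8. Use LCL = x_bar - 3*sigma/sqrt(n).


LCL = 60.8 - 3 * 7.8 / sqrt(8)

52.53


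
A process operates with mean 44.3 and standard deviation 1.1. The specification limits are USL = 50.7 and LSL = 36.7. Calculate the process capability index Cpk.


Cpu = (50.7 - 44.3) / (3 * 1.1) = 1.94
Cpl = (44.3 - 36.7) / (3 * 1.1) = 2.3
Cpk = min(1.94, 2.3) = 1.94

1.94


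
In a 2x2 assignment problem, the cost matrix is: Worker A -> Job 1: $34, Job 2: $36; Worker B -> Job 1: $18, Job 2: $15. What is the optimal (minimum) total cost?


Option 1: A->1 + B->2 = $34 + $15 = $49
Option 2: A->2 + B->1 = $36 + $18 = $54
Min cost = min($49, $54) = $49

$49


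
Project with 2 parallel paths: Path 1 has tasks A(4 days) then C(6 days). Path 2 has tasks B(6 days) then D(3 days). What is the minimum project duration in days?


Path 1 = 4 + 6 = 10 days
Path 2 = 6 + 3 = 9 days
Duration = max(10, 9) = 10 days

10 days


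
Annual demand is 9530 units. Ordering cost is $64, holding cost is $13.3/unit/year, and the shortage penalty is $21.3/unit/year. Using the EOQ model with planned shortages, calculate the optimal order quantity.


Formula: EOQ* = sqrt(2DS/H) * sqrt((H+P)/P)
Base EOQ = sqrt(2*9530*64/13.3) = 302.85 units
Correction = sqrt((13.3+21.3)/21.3) = 1.27452
EOQ* = 302.85 * 1.27452 = 386.0 units

386.0 units


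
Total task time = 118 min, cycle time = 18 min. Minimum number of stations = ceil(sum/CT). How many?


Formula: N_min = ceil(Sum of Task Times / Cycle Time)
N_min = ceil(118 min / 18 min) = ceil(6.5556)
N_min = 7 stations

7


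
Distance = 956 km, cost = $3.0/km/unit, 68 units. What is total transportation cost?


TC = dist * cost * units = 956 * 3.0 * 68 = $195024.00

$195024.00


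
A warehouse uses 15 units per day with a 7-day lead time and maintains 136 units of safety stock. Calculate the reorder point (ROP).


Formula: ROP = (Daily Demand * Lead Time) + Safety Stock
Demand during lead time = 15 * 7 = 105 units
ROP = 105 + 136 = 241 units

241 units


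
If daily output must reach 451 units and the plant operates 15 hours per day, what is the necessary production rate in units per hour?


Formula: Production Rate = Daily Demand / Available Hours
Rate = 451 units/day / 15 hours/day
Rate = 30.1 units/hour

30.1 units/hour


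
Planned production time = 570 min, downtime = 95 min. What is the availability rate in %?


Formula: Availability = (Planned Time - Downtime) / Planned Time * 100
Uptime = 570 - 95 = 475 min
Availability = 475 / 570 * 100 = 83.3%

83.3%


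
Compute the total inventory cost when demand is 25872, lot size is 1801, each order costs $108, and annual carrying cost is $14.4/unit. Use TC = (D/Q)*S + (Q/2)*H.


TC = 25872/1801 * 108 + 1801/2 * 14.4

$14518.66


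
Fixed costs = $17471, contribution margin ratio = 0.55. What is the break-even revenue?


Formula: BER = Fixed Costs / Contribution Margin Ratio
BER = $17471 / 0.55
BER = $31765.45 (to the nearest cent)

$31765.45


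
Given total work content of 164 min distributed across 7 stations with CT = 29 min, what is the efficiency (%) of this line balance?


Formula: Efficiency = Sum of Task Times / (N_stations * CT) * 100
Total station capacity = 7 stations * 29 min = 203 min
Efficiency = 164 / 203 * 100 = 80.8%

80.8%


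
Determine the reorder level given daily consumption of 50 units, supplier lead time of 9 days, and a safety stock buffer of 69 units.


Formula: ROP = (Daily Demand * Lead Time) + Safety Stock
Demand during lead time = 50 * 9 = 450 units
ROP = 450 + 69 = 519 units

519 units


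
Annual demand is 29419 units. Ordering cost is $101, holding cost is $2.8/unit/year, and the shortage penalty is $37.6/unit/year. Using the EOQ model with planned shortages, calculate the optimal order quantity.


Formula: EOQ* = sqrt(2DS/H) * sqrt((H+P)/P)
Base EOQ = sqrt(2*29419*101/2.8) = 1456.84 units
Correction = sqrt((2.8+37.6)/37.6) = 1.03657
EOQ* = 1456.84 * 1.03657 = 1510.1 units

1510.1 units


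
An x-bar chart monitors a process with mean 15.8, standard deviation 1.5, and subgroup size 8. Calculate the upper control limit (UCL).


UCL = 15.8 + 3 * 1.5 / sqrt(8)

17.39


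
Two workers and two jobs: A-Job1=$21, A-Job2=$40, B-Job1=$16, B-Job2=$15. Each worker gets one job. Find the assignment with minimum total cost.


Option 1: A->1 + B->2 = $21 + $15 = $36
Option 2: A->2 + B->1 = $40 + $16 = $56
Min cost = min($36, $56) = $36

$36


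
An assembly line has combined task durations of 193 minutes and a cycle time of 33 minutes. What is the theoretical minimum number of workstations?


Formula: N_min = ceil(Sum of Task Times / Cycle Time)
N_min = ceil(193 min / 33 min) = ceil(5.8485)
N_min = 6 stations

6


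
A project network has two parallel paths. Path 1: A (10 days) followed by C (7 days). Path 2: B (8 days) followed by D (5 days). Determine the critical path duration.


Path 1 = 10 + 7 = 17 days
Path 2 = 8 + 5 = 13 days
Duration = max(17, 13) = 17 days

17 days


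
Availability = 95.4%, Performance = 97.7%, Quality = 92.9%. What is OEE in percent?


Formula: OEE = Availability * Performance * Quality / 10000
A * P = 95.4% * 97.7% / 100 = 93.21%
OEE = 93.21% * 92.9% / 100 = 86.6%

86.6%


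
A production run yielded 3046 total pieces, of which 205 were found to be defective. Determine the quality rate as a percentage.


Formula: Quality Rate = Good Pieces / Total Pieces * 100
Good pieces = 3046 - 205 = 2841
QR = 2841 / 3046 * 100 = 93.3%

93.3%


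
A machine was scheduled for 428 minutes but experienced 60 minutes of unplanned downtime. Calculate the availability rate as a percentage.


Formula: Availability = (Planned Time - Downtime) / Planned Time * 100
Uptime = 428 - 60 = 368 min
Availability = 368 / 428 * 100 = 86.0%

86.0%


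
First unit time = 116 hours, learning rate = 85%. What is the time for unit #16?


Formula: T_n = T_1 * (learning_rate)^(log2(n)) where learning_rate = rate/100
Doublings = log2(16) = 4
T_n = 116 * 0.85^4
T_n = 116 * 0.522 = 60.6 hours

60.6 hours


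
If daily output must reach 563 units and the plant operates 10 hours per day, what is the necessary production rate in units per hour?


Formula: Production Rate = Daily Demand / Available Hours
Rate = 563 units/day / 10 hours/day
Rate = 56.3 units/hour

56.3 units/hour


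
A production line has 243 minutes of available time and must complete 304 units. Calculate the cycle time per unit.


Formula: CT = Available Time / Number of Units
CT = 243 min / 304 units
CT = 0.8 min/unit

0.8 min/unit


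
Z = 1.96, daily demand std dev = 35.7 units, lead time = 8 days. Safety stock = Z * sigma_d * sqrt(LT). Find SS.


Formula: SS = z * sigma_d * sqrt(LT)
sqrt(LT) = sqrt(8) = 2.8284
SS = 1.96 * 35.7 * 2.8284
SS = 197.9 units

197.9 units


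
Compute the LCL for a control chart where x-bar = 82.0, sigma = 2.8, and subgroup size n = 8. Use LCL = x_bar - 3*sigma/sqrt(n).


LCL = 82.0 - 3 * 2.8 / sqrt(8)

79.03


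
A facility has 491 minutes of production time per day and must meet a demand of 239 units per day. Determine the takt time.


Formula: Takt Time = Available Production Time / Customer Demand
Takt = 491 min/day / 239 units/day
Takt = 2.05 min/unit

2.05 min/unit


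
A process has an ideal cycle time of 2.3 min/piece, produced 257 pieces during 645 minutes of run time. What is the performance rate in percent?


Formula: Performance = (Ideal CT * Total Count) / Run Time * 100
Ideal output time = 2.3 * 257 = 591.1 min
Performance = 591.1 / 645 * 100 = 91.6%

91.6%


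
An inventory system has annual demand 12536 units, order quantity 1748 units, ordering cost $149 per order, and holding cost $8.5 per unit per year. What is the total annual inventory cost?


TC = 12536/1748 * 149 + 1748/2 * 8.5

$8497.57


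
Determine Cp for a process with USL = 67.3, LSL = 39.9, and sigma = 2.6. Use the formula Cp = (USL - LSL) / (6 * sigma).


Cp = (67.3 - 39.9) / (6 * 2.6)

1.76


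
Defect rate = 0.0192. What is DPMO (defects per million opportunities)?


DPMO = defect_rate * 1000000 = 0.0192 * 1000000

19200


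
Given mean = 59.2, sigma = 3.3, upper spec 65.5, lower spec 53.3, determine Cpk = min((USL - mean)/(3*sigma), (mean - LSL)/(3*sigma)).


Cpu = (65.5 - 59.2) / (3 * 3.3) = 0.64
Cpl = (59.2 - 53.3) / (3 * 3.3) = 0.6
Cpk = min(0.64, 0.6) = 0.6

0.6


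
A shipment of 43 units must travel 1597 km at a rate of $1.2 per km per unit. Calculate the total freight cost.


TC = dist * cost * units = 1597 * 1.2 * 43 = $82405.20

$82405.20


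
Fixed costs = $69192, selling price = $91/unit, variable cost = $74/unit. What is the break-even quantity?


Formula: BEQ = Fixed Costs / (Price - Variable Cost)
Contribution margin = $91 - $74 = $17/unit
BEQ = ceil($69192 / $17/unit) = ceil(4070.12) = 4071 units

4071 units


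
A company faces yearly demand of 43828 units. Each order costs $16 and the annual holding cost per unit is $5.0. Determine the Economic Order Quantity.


Formula: EOQ = sqrt(2 * D * S / H)
Numerator: 2 * 43828 * 16 = 1402496
2DS/H = 1402496 / 5.0 = 280499.2
EOQ = sqrt(280499.2) = 529.6 units

529.6 units


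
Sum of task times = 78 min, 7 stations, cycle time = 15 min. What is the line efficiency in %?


Formula: Efficiency = Sum of Task Times / (N_stations * CT) * 100
Total station capacity = 7 stations * 15 min = 105 min
Efficiency = 78 / 105 * 100 = 74.3%

74.3%


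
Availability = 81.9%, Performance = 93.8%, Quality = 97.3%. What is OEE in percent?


Formula: OEE = Availability * Performance * Quality / 10000
A * P = 81.9% * 93.8% / 100 = 76.82%
OEE = 76.82% * 97.3% / 100 = 74.7%

74.7%


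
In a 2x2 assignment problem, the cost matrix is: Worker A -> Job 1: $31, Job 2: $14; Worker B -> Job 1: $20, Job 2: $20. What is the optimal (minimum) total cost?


Option 1: A->1 + B->2 = $31 + $20 = $51
Option 2: A->2 + B->1 = $14 + $20 = $34
Min cost = min($51, $34) = $34

$34


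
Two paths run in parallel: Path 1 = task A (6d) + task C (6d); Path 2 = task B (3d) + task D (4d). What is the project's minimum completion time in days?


Path 1 = 6 + 6 = 12 days
Path 2 = 3 + 4 = 7 days
Duration = max(12, 7) = 12 days

12 days


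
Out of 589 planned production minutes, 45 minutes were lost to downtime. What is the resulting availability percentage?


Formula: Availability = (Planned Time - Downtime) / Planned Time * 100
Uptime = 589 - 45 = 544 min
Availability = 544 / 589 * 100 = 92.4%

92.4%


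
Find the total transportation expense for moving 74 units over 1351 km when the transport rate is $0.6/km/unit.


TC = dist * cost * units = 1351 * 0.6 * 74 = $59984.40

$59984.40


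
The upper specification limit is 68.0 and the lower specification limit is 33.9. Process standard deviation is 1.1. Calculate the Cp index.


Cp = (68.0 - 33.9) / (6 * 1.1)

5.17


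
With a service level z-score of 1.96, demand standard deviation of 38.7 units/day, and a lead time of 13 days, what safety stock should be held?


Formula: SS = z * sigma_d * sqrt(LT)
sqrt(LT) = sqrt(13) = 3.6056
SS = 1.96 * 38.7 * 3.6056
SS = 273.5 units

273.5 units


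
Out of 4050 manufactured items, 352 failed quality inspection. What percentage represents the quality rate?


Formula: Quality Rate = Good Pieces / Total Pieces * 100
Good pieces = 4050 - 352 = 3698
QR = 3698 / 4050 * 100 = 91.3%

91.3%


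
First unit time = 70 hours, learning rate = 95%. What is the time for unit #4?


Formula: T_n = T_1 * (learning_rate)^(log2(n)) where learning_rate = rate/100
Doublings = log2(4) = 2
T_n = 70 * 0.95^2
T_n = 70 * 0.9025 = 63.2 hours

63.2 hours
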